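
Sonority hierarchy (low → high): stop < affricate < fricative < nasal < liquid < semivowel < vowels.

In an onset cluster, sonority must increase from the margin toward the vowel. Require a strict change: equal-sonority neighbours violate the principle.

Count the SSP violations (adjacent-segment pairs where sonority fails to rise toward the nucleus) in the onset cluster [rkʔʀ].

2

/r/ is a liquid (sonority 5).
/k/ is a stop (sonority 1).
/ʔ/ is a stop (sonority 1).
/ʀ/ is a liquid (sonority 5).
/r/→/k/: 5→1 (does not rise) — violation.
/k/→/ʔ/: 1→1 (plateau) — violation.
/ʔ/→/ʀ/: 1→5 (rises) — ok.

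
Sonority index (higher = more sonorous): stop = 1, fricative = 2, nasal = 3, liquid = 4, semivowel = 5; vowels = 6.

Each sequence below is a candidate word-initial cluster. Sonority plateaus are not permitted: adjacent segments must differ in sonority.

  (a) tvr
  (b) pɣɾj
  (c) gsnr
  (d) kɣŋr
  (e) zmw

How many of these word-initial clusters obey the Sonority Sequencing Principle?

(a) 1-2-4 → obeys
(b) 1-2-4-5 → obeys
(c) 1-2-3-4 → obeys
(d) 1-2-3-4 → obeys
(e) 2-3-5 → obeys

5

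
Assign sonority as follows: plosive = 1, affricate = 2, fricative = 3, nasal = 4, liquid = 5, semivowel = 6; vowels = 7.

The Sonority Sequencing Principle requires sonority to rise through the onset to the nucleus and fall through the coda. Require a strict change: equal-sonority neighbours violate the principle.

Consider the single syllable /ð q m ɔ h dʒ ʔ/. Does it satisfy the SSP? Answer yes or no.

Onset: /ð/ is a fricative (sonority 3), /q/ is a plosive (sonority 1), /m/ is a nasal (sonority 4); then the nucleus /ɔ/ (sonority 7).
Onset profile 3-1-4-7 — does not strictly rise throughout.
Coda: /h/ is a fricative (sonority 3), /dʒ/ is an affricate (sonority 2), /ʔ/ is a plosive (sonority 1).
Coda profile 7-3-2-1 — falls from the nucleus.

no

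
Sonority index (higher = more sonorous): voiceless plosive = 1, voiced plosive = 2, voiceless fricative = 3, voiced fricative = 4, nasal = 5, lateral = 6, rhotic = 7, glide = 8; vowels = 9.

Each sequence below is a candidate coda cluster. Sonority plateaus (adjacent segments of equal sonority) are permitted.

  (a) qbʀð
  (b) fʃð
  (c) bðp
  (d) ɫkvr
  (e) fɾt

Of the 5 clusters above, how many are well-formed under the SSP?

0

(a) qbʀð: profile 1-2-7-4 — violates.
(b) fʃð: profile 3-3-4 — violates.
(c) bðp: profile 2-4-1 — violates.
(d) ɫkvr: profile 6-1-4-7 — violates.
(e) fɾt: profile 3-7-1 — violates.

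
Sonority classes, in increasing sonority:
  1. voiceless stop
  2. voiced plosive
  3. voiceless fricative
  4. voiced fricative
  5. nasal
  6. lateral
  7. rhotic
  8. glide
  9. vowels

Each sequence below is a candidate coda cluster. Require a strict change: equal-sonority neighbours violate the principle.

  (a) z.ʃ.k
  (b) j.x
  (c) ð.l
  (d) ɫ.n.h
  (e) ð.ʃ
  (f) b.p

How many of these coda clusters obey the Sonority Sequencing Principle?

(a) z.ʃ.k: profile 4-3-1 — obeys.
(b) j.x: profile 8-3 — obeys.
(c) ð.l: profile 4-6 — violates.
(d) ɫ.n.h: profile 6-5-3 — obeys.
(e) ð.ʃ: profile 4-3 — obeys.
(f) b.p: profile 2-1 — obeys.

5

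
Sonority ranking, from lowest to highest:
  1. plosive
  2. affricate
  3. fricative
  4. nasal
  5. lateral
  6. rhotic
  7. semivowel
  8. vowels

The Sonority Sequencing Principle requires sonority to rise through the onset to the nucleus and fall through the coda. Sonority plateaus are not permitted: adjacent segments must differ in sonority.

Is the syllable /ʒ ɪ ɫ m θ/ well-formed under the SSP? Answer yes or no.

yes

Onset: /ʒ/ is a fricative (sonority 3); then the nucleus /ɪ/ (sonority 8).
Onset profile 3-8 — rises to the nucleus.
Coda: /ɫ/ is a lateral (sonority 5), /m/ is a nasal (sonority 4), /θ/ is a fricative (sonority 3).
Coda profile 8-5-4-3 — falls from the nucleus.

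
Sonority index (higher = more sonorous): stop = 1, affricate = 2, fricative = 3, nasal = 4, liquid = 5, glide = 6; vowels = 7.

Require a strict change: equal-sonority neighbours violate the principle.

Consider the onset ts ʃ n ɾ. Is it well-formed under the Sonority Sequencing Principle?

/ts/ is an affricate (sonority 2).
/ʃ/ is a fricative (sonority 3).
/n/ is a nasal (sonority 4).
/ɾ/ is a liquid (sonority 5).
The profile 2-3-4-5 strictly rises, so the onset satisfies the SSP.

yes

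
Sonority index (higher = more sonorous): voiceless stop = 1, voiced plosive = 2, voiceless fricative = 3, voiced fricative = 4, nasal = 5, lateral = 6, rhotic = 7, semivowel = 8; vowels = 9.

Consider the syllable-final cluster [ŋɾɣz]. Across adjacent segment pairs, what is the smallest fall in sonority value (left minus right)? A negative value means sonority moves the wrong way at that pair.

/ŋ/ — nasal, sonority 5.
/ɾ/ — rhotic, sonority 7.
/ɣ/ — voiced fricative, sonority 4.
/z/ — voiced fricative, sonority 4.
/ŋ/→/ɾ/: change -2.
/ɾ/→/ɣ/: change +3.
/ɣ/→/z/: change +0.
Minimum = -2.

-2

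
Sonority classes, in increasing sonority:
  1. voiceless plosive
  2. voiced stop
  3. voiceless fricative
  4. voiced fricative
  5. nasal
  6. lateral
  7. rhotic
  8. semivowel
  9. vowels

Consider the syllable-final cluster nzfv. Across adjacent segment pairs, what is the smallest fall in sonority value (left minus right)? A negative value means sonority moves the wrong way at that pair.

/n/ — nasal, sonority 5.
/z/ — voiced fricative, sonority 4.
/f/ — voiceless fricative, sonority 3.
/v/ — voiced fricative, sonority 4.
/n/→/z/: change +1.
/z/→/f/: change +1.
/f/→/v/: change -1.
Minimum = -1.

-1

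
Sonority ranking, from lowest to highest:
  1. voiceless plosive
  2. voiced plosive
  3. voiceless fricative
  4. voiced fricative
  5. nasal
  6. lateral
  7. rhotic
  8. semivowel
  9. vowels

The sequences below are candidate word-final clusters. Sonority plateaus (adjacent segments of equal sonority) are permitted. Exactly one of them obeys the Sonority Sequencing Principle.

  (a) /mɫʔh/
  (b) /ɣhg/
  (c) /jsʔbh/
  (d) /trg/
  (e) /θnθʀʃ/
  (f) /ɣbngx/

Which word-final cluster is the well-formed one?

(a) sonority 5-6-1-3: ill-formed.
(b) sonority 4-3-2: well-formed.
(c) sonority 8-3-1-2-3: ill-formed.
(d) sonority 1-7-2: ill-formed.
(e) sonority 3-5-3-7-3: ill-formed.
(f) sonority 4-2-5-2-3: ill-formed.

b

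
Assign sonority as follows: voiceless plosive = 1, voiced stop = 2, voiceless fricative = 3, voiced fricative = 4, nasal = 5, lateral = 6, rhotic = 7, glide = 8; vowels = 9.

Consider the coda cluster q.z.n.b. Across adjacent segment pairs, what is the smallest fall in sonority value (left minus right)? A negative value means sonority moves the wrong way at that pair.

/q/ — voiceless plosive, sonority 1.
/z/ — voiced fricative, sonority 4.
/n/ — nasal, sonority 5.
/b/ — voiced stop, sonority 2.
/q/→/z/: change -3.
/z/→/n/: change -1.
/n/→/b/: change +3.
Minimum = -3.

-3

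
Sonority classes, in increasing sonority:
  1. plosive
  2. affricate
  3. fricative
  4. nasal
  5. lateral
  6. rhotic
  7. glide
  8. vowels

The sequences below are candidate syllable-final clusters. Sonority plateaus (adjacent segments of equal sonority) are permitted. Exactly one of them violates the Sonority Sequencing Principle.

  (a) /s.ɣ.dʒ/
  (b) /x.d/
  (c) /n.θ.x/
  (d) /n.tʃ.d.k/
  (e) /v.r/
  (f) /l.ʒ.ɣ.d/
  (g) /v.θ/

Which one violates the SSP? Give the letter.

e

(a) /s.ɣ.dʒ/: profile 3-3-2 — obeys.
(b) /x.d/: profile 3-1 — obeys.
(c) /n.θ.x/: profile 4-3-3 — obeys.
(d) /n.tʃ.d.k/: profile 4-2-1-1 — obeys.
(e) /v.r/: profile 3-6 — violates.
(f) /l.ʒ.ɣ.d/: profile 5-3-3-1 — obeys.
(g) /v.θ/: profile 3-3 — obeys.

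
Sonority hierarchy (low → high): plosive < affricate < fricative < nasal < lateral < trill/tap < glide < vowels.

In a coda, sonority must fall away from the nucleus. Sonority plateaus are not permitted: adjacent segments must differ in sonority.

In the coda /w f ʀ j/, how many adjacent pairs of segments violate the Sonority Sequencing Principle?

/w/ is a glide (sonority 7).
/f/ is a fricative (sonority 3).
/ʀ/ is a trill/tap (sonority 6).
/j/ is a glide (sonority 7).
/w/→/f/: 7→3 (falls) — ok.
/f/→/ʀ/: 3→6 (does not fall) — violation.
/ʀ/→/j/: 6→7 (does not fall) — violation.

2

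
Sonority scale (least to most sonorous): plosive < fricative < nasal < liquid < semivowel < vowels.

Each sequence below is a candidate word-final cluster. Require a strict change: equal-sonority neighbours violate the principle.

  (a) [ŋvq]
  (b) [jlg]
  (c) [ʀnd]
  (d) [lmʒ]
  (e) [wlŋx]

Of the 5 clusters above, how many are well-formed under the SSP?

5

(a) sonority 3-2-1: well-formed.
(b) sonority 5-4-1: well-formed.
(c) sonority 4-3-1: well-formed.
(d) sonority 4-3-2: well-formed.
(e) sonority 5-4-3-2: well-formed.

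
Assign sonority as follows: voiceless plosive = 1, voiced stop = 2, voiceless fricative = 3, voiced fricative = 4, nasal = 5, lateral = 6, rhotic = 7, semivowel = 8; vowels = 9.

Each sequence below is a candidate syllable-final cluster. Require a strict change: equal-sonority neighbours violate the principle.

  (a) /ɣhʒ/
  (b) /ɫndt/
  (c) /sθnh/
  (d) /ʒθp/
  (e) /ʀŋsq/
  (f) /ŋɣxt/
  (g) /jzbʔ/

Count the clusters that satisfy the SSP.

5

(a) 4-3-4 → violates
(b) 6-5-2-1 → obeys
(c) 3-3-5-3 → violates
(d) 4-3-1 → obeys
(e) 7-5-3-1 → obeys
(f) 5-4-3-1 → obeys
(g) 8-4-2-1 → obeys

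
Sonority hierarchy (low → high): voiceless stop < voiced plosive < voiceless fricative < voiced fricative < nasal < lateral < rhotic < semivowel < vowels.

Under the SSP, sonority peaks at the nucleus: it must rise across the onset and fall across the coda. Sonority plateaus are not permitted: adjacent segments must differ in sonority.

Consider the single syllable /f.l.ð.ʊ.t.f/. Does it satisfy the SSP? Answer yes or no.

no

Onset: /f/ is a voiceless fricative (sonority 3), /l/ is a lateral (sonority 6), /ð/ is a voiced fricative (sonority 4); then the nucleus /ʊ/ (sonority 9).
Onset profile 3-6-4-9 — does not strictly rise throughout.
Coda: /t/ is a voiceless stop (sonority 1), /f/ is a voiceless fricative (sonority 3).
Coda profile 9-1-3 — does not strictly fall throughout.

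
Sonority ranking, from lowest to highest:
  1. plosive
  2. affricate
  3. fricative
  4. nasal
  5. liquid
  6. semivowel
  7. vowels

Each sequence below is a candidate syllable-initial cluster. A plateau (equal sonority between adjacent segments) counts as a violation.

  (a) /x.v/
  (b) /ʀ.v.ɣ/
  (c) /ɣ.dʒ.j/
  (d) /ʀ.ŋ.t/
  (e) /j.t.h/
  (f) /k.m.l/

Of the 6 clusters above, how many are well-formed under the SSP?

(a) 3-3 → violates
(b) 5-3-3 → violates
(c) 3-2-6 → violates
(d) 5-4-1 → violates
(e) 6-1-3 → violates
(f) 1-4-5 → obeys

1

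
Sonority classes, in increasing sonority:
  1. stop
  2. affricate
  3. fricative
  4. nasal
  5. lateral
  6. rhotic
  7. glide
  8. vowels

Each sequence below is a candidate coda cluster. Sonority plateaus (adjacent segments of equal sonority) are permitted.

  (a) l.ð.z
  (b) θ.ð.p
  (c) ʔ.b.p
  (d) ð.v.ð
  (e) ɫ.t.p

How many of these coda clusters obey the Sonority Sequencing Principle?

(a) 5-3-3 → obeys
(b) 3-3-1 → obeys
(c) 1-1-1 → obeys
(d) 3-3-3 → obeys
(e) 5-1-1 → obeys

5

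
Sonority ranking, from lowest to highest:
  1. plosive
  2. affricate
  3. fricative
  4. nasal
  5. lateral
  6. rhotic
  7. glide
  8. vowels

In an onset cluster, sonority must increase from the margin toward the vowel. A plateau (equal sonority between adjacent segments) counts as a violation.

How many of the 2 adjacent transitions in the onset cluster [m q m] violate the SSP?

1

/m/: nasal = 4.
/q/: plosive = 1.
/m/: nasal = 4.
/m/→/q/: 4→1 (does not rise) — violation.
/q/→/m/: 1→4 (rises) — ok.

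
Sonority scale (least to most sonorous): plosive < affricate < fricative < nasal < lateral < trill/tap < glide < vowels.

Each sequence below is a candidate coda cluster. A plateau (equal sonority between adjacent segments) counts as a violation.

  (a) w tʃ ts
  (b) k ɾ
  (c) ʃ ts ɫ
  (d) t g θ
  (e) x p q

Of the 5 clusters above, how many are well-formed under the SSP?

0

(a) w tʃ ts: profile 7-2-2 — violates.
(b) k ɾ: profile 1-6 — violates.
(c) ʃ ts ɫ: profile 3-2-5 — violates.
(d) t g θ: profile 1-1-3 — violates.
(e) x p q: profile 3-1-1 — violates.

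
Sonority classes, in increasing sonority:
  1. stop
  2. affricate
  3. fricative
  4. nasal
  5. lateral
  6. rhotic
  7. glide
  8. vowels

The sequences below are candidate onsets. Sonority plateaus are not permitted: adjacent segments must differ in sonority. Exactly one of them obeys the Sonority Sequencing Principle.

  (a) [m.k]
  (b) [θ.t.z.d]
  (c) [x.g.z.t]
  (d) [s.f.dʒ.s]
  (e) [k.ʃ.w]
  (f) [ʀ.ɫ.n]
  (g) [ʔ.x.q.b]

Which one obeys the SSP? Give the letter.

e

(a) [m.k]: profile 4-1 — violates.
(b) [θ.t.z.d]: profile 3-1-3-1 — violates.
(c) [x.g.z.t]: profile 3-1-3-1 — violates.
(d) [s.f.dʒ.s]: profile 3-3-2-3 — violates.
(e) [k.ʃ.w]: profile 1-3-7 — obeys.
(f) [ʀ.ɫ.n]: profile 6-5-4 — violates.
(g) [ʔ.x.q.b]: profile 1-3-1-1 — violates.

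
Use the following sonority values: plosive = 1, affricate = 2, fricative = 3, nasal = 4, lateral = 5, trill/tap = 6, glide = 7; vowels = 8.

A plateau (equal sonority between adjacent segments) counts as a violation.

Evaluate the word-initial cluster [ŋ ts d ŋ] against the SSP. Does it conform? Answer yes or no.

no

/ŋ/ is a nasal (sonority 4).
/ts/ is an affricate (sonority 2).
/d/ is a plosive (sonority 1).
/ŋ/ is a nasal (sonority 4).
The profile is 4-2-1-4. Between /ŋ/ (4) and /ts/ (2) sonority does not rise, so the cluster violates the SSP.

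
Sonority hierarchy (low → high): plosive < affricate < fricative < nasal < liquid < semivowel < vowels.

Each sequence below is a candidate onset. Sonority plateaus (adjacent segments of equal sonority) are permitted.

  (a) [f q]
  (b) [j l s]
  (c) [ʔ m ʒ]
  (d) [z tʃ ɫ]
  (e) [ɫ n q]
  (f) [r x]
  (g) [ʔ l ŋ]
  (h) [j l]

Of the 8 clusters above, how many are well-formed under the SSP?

0

(a) 3-1 → violates
(b) 6-5-3 → violates
(c) 1-4-3 → violates
(d) 3-2-5 → violates
(e) 5-4-1 → violates
(f) 5-3 → violates
(g) 1-5-4 → violates
(h) 6-5 → violates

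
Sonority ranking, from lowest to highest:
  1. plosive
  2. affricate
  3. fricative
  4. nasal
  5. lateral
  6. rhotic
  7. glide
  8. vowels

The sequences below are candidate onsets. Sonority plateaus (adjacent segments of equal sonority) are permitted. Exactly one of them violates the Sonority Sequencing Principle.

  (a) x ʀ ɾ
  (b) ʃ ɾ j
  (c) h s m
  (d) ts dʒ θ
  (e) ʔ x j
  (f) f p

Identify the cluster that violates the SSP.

(a) sonority 3-6-6: well-formed.
(b) sonority 3-6-7: well-formed.
(c) sonority 3-3-4: well-formed.
(d) sonority 2-2-3: well-formed.
(e) sonority 1-3-7: well-formed.
(f) sonority 3-1: ill-formed.

f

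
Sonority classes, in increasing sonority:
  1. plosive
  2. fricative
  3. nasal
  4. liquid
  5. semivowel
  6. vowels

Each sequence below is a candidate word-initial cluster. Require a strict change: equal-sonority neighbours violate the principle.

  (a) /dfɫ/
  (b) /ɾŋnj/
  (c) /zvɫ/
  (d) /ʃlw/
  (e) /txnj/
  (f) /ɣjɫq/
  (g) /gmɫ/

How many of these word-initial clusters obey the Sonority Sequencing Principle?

(a) 1-2-4 → obeys
(b) 4-3-3-5 → violates
(c) 2-2-4 → violates
(d) 2-4-5 → obeys
(e) 1-2-3-5 → obeys
(f) 2-5-4-1 → violates
(g) 1-3-4 → obeys

4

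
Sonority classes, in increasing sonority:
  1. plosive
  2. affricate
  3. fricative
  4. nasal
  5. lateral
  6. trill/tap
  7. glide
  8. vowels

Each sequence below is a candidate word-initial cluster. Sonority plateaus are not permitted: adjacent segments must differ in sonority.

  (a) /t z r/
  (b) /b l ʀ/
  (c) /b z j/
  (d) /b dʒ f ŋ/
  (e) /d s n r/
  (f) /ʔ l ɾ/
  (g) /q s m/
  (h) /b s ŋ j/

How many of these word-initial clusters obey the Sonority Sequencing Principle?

8

(a) 1-3-6 → obeys
(b) 1-5-6 → obeys
(c) 1-3-7 → obeys
(d) 1-2-3-4 → obeys
(e) 1-3-4-6 → obeys
(f) 1-5-6 → obeys
(g) 1-3-4 → obeys
(h) 1-3-4-7 → obeys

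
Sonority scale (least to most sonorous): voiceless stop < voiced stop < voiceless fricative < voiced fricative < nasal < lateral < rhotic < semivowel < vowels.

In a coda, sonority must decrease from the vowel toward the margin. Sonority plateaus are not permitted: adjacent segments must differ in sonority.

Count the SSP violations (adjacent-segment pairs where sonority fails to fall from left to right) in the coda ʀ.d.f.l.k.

/ʀ/ — rhotic, sonority 7.
/d/ — voiced stop, sonority 2.
/f/ — voiceless fricative, sonority 3.
/l/ — lateral, sonority 6.
/k/ — voiceless stop, sonority 1.
/ʀ/→/d/: 7→2 (falls) — ok.
/d/→/f/: 2→3 (does not fall) — violation.
/f/→/l/: 3→6 (does not fall) — violation.
/l/→/k/: 6→1 (falls) — ok.

2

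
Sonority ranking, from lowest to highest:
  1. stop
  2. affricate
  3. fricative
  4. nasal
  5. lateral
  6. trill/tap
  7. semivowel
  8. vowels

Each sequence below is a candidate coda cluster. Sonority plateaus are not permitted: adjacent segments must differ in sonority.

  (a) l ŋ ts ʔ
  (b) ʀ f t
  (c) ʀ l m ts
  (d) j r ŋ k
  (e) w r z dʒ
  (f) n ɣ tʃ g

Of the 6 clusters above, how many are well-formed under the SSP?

(a) sonority 5-4-2-1: well-formed.
(b) sonority 6-3-1: well-formed.
(c) sonority 6-5-4-2: well-formed.
(d) sonority 7-6-4-1: well-formed.
(e) sonority 7-6-3-2: well-formed.
(f) sonority 4-3-2-1: well-formed.

6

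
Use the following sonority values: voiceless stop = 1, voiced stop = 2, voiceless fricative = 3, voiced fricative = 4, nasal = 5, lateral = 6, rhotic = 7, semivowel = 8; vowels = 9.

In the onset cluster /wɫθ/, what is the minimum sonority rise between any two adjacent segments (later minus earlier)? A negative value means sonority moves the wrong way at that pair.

/w/ — semivowel, sonority 8.
/ɫ/ — lateral, sonority 6.
/θ/ — voiceless fricative, sonority 3.
/w/→/ɫ/: change -2.
/ɫ/→/θ/: change -3.
Minimum = -3.

-3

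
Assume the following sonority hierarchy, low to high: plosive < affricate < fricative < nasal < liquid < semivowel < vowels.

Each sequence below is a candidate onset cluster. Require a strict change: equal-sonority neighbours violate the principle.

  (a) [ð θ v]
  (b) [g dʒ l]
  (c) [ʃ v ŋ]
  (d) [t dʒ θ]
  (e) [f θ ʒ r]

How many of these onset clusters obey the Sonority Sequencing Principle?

(a) 3-3-3 → violates
(b) 1-2-5 → obeys
(c) 3-3-4 → violates
(d) 1-2-3 → obeys
(e) 3-3-3-5 → violates

2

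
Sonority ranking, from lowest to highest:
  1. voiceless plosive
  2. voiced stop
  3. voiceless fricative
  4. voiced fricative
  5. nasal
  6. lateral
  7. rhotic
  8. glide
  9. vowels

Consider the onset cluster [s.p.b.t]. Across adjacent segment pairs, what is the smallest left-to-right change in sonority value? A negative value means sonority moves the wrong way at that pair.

-2

/s/: voiceless fricative = 3.
/p/: voiceless plosive = 1.
/b/: voiced stop = 2.
/t/: voiceless plosive = 1.
/s/→/p/: change -2.
/p/→/b/: change +1.
/b/→/t/: change -1.
Minimum = -2.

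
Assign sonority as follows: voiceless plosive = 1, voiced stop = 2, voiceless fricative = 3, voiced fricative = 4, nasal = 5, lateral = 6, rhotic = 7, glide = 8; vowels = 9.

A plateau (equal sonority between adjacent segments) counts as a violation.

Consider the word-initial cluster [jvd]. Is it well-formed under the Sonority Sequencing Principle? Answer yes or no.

/j/ — glide, sonority 8.
/v/ — voiced fricative, sonority 4.
/d/ — voiced stop, sonority 2.
The profile is 8-4-2. Between /j/ (8) and /v/ (4) sonority does not rise, so the cluster violates the SSP.

no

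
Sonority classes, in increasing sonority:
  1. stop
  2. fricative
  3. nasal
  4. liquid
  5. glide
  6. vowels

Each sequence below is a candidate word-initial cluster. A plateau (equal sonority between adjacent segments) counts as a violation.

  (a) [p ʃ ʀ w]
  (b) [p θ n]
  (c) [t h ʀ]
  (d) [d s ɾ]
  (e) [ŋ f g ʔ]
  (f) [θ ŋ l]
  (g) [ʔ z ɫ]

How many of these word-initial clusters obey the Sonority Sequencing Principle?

(a) 1-2-4-5 → obeys
(b) 1-2-3 → obeys
(c) 1-2-4 → obeys
(d) 1-2-4 → obeys
(e) 3-2-1-1 → violates
(f) 2-3-4 → obeys
(g) 1-2-4 → obeys

6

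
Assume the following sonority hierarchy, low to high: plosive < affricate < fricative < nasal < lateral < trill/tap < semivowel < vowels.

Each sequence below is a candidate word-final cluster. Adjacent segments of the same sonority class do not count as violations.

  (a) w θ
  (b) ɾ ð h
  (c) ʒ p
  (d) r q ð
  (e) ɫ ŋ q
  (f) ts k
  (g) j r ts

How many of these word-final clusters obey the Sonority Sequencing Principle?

(a) w θ: profile 7-3 — obeys.
(b) ɾ ð h: profile 6-3-3 — obeys.
(c) ʒ p: profile 3-1 — obeys.
(d) r q ð: profile 6-1-3 — violates.
(e) ɫ ŋ q: profile 5-4-1 — obeys.
(f) ts k: profile 2-1 — obeys.
(g) j r ts: profile 7-6-2 — obeys.

6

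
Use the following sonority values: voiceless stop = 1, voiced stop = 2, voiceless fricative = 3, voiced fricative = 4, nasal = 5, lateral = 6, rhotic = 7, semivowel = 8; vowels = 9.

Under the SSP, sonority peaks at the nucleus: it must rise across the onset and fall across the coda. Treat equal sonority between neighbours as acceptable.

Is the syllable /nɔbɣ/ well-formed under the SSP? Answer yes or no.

Onset: /n/ is a nasal (sonority 5); then the nucleus /ɔ/ (sonority 9).
Onset profile 5-9 — rises to the nucleus.
Coda: /b/ is a voiced stop (sonority 2), /ɣ/ is a voiced fricative (sonority 4).
Coda profile 9-2-4 — does not fall throughout.

no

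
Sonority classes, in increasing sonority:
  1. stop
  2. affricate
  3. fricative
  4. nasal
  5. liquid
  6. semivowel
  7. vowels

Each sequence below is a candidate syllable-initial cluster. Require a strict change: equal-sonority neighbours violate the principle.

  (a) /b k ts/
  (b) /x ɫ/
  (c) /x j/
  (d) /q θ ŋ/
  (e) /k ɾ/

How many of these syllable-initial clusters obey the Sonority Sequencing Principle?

4

(a) sonority 1-1-2: ill-formed.
(b) sonority 3-5: well-formed.
(c) sonority 3-6: well-formed.
(d) sonority 1-3-4: well-formed.
(e) sonority 1-5: well-formed.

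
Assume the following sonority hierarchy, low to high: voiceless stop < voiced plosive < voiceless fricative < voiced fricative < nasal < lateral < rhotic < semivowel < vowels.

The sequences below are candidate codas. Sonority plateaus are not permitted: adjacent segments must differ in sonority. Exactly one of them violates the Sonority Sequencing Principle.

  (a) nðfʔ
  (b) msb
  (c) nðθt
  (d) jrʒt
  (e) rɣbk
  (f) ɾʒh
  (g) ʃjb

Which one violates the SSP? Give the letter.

g

(a) 5-4-3-1 → obeys
(b) 5-3-2 → obeys
(c) 5-4-3-1 → obeys
(d) 8-7-4-1 → obeys
(e) 7-4-2-1 → obeys
(f) 7-4-3 → obeys
(g) 3-8-2 → violates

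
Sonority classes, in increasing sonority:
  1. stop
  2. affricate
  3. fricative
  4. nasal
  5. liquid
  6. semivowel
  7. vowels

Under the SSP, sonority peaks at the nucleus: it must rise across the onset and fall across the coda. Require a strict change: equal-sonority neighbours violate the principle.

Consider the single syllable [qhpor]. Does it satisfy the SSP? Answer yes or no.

no

Onset: /q/ is a stop (sonority 1), /h/ is a fricative (sonority 3), /p/ is a stop (sonority 1); then the nucleus /o/ (sonority 7).
Onset profile 1-3-1-7 — does not strictly rise throughout.
Coda: /r/ is a liquid (sonority 5).
Coda profile 7-5 — falls from the nucleus.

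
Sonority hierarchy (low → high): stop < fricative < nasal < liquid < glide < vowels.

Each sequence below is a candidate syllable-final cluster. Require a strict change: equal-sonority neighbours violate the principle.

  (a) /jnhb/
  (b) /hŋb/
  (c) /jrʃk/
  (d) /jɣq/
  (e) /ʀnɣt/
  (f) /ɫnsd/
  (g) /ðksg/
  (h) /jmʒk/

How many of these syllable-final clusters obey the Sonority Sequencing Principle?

(a) /jnhb/: profile 5-3-2-1 — obeys.
(b) /hŋb/: profile 2-3-1 — violates.
(c) /jrʃk/: profile 5-4-2-1 — obeys.
(d) /jɣq/: profile 5-2-1 — obeys.
(e) /ʀnɣt/: profile 4-3-2-1 — obeys.
(f) /ɫnsd/: profile 4-3-2-1 — obeys.
(g) /ðksg/: profile 2-1-2-1 — violates.
(h) /jmʒk/: profile 5-3-2-1 — obeys.

6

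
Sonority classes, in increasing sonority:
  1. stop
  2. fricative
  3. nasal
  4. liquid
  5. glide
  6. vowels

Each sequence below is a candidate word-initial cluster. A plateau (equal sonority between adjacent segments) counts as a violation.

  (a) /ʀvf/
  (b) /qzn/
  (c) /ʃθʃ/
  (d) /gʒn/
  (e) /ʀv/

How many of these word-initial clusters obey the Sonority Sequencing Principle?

(a) sonority 4-2-2: ill-formed.
(b) sonority 1-2-3: well-formed.
(c) sonority 2-2-2: ill-formed.
(d) sonority 1-2-3: well-formed.
(e) sonority 4-2: ill-formed.

2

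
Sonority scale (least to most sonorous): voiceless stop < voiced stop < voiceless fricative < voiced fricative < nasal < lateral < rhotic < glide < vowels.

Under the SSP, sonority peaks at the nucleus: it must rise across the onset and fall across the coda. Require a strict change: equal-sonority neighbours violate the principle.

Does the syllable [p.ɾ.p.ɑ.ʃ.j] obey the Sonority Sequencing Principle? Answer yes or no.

no

Onset: /p/ is a voiceless stop (sonority 1), /ɾ/ is a rhotic (sonority 7), /p/ is a voiceless stop (sonority 1); then the nucleus /ɑ/ (sonority 9).
Onset profile 1-7-1-9 — does not strictly rise throughout.
Coda: /ʃ/ is a voiceless fricative (sonority 3), /j/ is a glide (sonority 8).
Coda profile 9-3-8 — does not strictly fall throughout.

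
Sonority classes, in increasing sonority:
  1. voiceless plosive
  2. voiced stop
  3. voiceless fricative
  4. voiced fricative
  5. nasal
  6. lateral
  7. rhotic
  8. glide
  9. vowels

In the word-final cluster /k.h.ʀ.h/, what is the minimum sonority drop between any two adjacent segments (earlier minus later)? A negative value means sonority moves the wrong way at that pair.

-4

/k/: voiceless plosive = 1.
/h/: voiceless fricative = 3.
/ʀ/: rhotic = 7.
/h/: voiceless fricative = 3.
/k/→/h/: change -2.
/h/→/ʀ/: change -4.
/ʀ/→/h/: change +4.
Minimum = -4.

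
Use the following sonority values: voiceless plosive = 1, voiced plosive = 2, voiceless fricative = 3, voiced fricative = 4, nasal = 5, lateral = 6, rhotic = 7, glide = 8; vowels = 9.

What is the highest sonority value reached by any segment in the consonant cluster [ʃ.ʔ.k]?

/ʃ/ is a voiceless fricative (sonority 3).
/ʔ/ is a voiceless plosive (sonority 1).
/k/ is a voiceless plosive (sonority 1).
The maximum is 3.

3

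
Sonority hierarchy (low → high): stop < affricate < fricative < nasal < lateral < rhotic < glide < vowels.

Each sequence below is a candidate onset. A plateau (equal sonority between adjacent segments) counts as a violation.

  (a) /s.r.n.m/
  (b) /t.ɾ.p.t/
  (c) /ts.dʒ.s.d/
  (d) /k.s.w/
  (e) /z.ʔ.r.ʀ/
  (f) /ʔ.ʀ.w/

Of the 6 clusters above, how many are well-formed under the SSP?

2

(a) 3-6-4-4 → violates
(b) 1-6-1-1 → violates
(c) 2-2-3-1 → violates
(d) 1-3-7 → obeys
(e) 3-1-6-6 → violates
(f) 1-6-7 → obeys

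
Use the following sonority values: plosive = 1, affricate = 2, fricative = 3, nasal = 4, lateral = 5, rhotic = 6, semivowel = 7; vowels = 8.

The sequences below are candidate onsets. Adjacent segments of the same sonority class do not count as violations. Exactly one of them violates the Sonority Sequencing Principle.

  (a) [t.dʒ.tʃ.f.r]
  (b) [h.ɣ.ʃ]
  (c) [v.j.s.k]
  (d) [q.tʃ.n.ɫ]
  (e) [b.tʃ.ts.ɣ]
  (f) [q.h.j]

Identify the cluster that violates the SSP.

(a) 1-2-2-3-6 → obeys
(b) 3-3-3 → obeys
(c) 3-7-3-1 → violates
(d) 1-2-4-5 → obeys
(e) 1-2-2-3 → obeys
(f) 1-3-7 → obeys

c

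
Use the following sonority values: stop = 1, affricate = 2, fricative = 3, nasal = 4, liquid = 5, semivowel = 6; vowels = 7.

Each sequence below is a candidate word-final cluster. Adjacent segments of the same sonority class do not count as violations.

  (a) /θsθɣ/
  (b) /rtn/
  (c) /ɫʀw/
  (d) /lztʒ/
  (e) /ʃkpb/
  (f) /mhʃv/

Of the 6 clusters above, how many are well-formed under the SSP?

(a) sonority 3-3-3-3: well-formed.
(b) sonority 5-1-4: ill-formed.
(c) sonority 5-5-6: ill-formed.
(d) sonority 5-3-1-3: ill-formed.
(e) sonority 3-1-1-1: well-formed.
(f) sonority 4-3-3-3: well-formed.

3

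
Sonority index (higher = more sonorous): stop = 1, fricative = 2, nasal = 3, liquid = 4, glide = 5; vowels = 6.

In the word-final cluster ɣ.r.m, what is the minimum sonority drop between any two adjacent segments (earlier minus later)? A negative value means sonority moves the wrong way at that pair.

/ɣ/ — fricative, sonority 2.
/r/ — liquid, sonority 4.
/m/ — nasal, sonority 3.
/ɣ/→/r/: change -2.
/r/→/m/: change +1.
Minimum = -2.

-2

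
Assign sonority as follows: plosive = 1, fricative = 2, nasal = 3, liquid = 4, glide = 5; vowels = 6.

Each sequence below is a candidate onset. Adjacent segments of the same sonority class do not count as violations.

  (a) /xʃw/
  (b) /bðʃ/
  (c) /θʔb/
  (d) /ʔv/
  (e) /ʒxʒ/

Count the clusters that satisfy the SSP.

(a) sonority 2-2-5: well-formed.
(b) sonority 1-2-2: well-formed.
(c) sonority 2-1-1: ill-formed.
(d) sonority 1-2: well-formed.
(e) sonority 2-2-2: well-formed.

4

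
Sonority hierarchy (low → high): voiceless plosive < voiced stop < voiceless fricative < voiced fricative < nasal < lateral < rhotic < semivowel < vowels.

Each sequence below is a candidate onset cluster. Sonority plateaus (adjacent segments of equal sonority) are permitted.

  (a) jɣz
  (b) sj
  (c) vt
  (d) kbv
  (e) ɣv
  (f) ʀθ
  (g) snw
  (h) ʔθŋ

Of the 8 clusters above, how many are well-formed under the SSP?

5

(a) sonority 8-4-4: ill-formed.
(b) sonority 3-8: well-formed.
(c) sonority 4-1: ill-formed.
(d) sonority 1-2-4: well-formed.
(e) sonority 4-4: well-formed.
(f) sonority 7-3: ill-formed.
(g) sonority 3-5-8: well-formed.
(h) sonority 1-3-5: well-formed.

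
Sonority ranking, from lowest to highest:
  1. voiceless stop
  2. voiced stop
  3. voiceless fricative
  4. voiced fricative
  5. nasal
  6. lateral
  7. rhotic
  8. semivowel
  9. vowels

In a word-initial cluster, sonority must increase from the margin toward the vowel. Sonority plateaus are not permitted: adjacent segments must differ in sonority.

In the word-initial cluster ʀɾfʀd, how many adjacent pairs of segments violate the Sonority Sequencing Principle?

/ʀ/: rhotic = 7.
/ɾ/: rhotic = 7.
/f/: voiceless fricative = 3.
/ʀ/: rhotic = 7.
/d/: voiced stop = 2.
/ʀ/→/ɾ/: 7→7 (plateau) — violation.
/ɾ/→/f/: 7→3 (does not rise) — violation.
/f/→/ʀ/: 3→7 (rises) — ok.
/ʀ/→/d/: 7→2 (does not rise) — violation.

3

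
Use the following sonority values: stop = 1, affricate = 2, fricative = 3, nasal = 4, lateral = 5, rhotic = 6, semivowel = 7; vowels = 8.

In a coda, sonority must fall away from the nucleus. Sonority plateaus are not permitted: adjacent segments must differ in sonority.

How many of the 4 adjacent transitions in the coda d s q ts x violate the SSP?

3

/d/: stop = 1.
/s/: fricative = 3.
/q/: stop = 1.
/ts/: affricate = 2.
/x/: fricative = 3.
/d/→/s/: 1→3 (does not fall) — violation.
/s/→/q/: 3→1 (falls) — ok.
/q/→/ts/: 1→2 (does not fall) — violation.
/ts/→/x/: 2→3 (does not fall) — violation.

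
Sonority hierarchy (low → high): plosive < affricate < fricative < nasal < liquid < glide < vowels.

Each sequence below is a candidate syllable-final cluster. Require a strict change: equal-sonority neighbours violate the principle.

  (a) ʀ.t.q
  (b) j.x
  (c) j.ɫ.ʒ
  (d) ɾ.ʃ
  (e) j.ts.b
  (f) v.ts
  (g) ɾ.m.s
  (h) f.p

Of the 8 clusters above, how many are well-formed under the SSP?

(a) sonority 5-1-1: ill-formed.
(b) sonority 6-3: well-formed.
(c) sonority 6-5-3: well-formed.
(d) sonority 5-3: well-formed.
(e) sonority 6-2-1: well-formed.
(f) sonority 3-2: well-formed.
(g) sonority 5-4-3: well-formed.
(h) sonority 3-1: well-formed.

7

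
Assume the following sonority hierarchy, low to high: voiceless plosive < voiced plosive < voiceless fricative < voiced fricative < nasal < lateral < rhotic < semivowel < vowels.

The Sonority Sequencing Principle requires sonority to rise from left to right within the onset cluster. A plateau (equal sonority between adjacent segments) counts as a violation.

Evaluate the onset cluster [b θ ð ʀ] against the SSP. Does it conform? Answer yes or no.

/b/ is a voiced plosive (sonority 2).
/θ/ is a voiceless fricative (sonority 3).
/ð/ is a voiced fricative (sonority 4).
/ʀ/ is a rhotic (sonority 7).
The profile 2-3-4-7 strictly rises, so the onset cluster satisfies the SSP.

yes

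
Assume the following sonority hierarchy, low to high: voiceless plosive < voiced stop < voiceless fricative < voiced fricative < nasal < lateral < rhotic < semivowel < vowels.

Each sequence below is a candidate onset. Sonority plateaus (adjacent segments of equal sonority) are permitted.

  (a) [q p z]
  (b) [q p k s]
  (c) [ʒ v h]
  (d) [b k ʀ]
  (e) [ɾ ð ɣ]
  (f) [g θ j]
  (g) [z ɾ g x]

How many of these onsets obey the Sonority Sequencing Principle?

(a) [q p z]: profile 1-1-4 — obeys.
(b) [q p k s]: profile 1-1-1-3 — obeys.
(c) [ʒ v h]: profile 4-4-3 — violates.
(d) [b k ʀ]: profile 2-1-7 — violates.
(e) [ɾ ð ɣ]: profile 7-4-4 — violates.
(f) [g θ j]: profile 2-3-8 — obeys.
(g) [z ɾ g x]: profile 4-7-2-3 — violates.

3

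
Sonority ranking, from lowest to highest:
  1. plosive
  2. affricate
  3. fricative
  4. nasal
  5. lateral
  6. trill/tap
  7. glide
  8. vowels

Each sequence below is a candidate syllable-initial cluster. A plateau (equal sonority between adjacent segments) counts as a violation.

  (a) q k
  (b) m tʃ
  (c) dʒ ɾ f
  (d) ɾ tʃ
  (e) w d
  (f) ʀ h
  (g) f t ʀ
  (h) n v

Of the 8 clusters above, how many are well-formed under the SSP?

(a) sonority 1-1: ill-formed.
(b) sonority 4-2: ill-formed.
(c) sonority 2-6-3: ill-formed.
(d) sonority 6-2: ill-formed.
(e) sonority 7-1: ill-formed.
(f) sonority 6-3: ill-formed.
(g) sonority 3-1-6: ill-formed.
(h) sonority 4-3: ill-formed.

0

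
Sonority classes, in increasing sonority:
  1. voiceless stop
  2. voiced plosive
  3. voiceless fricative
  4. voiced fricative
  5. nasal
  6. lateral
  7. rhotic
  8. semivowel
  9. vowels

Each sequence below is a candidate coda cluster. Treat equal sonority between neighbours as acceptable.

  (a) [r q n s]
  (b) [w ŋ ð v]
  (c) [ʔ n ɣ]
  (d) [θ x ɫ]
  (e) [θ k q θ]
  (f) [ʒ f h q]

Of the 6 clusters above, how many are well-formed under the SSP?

2

(a) 7-1-5-3 → violates
(b) 8-5-4-4 → obeys
(c) 1-5-4 → violates
(d) 3-3-6 → violates
(e) 3-1-1-3 → violates
(f) 4-3-3-1 → obeys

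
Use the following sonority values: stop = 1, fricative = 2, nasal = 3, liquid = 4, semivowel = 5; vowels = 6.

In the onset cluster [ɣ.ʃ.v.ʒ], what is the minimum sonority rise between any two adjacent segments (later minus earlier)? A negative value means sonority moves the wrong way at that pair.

0

/ɣ/: fricative = 2.
/ʃ/: fricative = 2.
/v/: fricative = 2.
/ʒ/: fricative = 2.
/ɣ/→/ʃ/: change +0.
/ʃ/→/v/: change +0.
/v/→/ʒ/: change +0.
Minimum = 0.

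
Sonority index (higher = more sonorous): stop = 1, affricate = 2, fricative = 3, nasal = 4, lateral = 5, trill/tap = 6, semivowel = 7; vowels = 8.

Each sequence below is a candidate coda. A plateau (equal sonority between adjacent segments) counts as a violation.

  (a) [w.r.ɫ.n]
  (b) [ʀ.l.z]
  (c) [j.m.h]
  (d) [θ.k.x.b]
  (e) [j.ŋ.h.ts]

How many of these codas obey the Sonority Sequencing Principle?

(a) 7-6-5-4 → obeys
(b) 6-5-3 → obeys
(c) 7-4-3 → obeys
(d) 3-1-3-1 → violates
(e) 7-4-3-2 → obeys

4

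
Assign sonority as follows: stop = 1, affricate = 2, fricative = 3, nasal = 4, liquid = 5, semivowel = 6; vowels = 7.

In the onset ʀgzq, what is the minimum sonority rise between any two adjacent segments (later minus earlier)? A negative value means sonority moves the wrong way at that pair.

/ʀ/ — liquid, sonority 5.
/g/ — stop, sonority 1.
/z/ — fricative, sonority 3.
/q/ — stop, sonority 1.
/ʀ/→/g/: change -4.
/g/→/z/: change +2.
/z/→/q/: change -2.
Minimum = -4.

-4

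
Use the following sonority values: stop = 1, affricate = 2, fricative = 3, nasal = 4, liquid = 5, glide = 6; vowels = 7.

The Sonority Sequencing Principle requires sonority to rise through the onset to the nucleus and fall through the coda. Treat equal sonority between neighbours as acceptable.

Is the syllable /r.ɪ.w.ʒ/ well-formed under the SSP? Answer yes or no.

yes

Onset: /r/ is a liquid (sonority 5); then the nucleus /ɪ/ (sonority 7).
Onset profile 5-7 — rises to the nucleus.
Coda: /w/ is a glide (sonority 6), /ʒ/ is a fricative (sonority 3).
Coda profile 7-6-3 — falls from the nucleus.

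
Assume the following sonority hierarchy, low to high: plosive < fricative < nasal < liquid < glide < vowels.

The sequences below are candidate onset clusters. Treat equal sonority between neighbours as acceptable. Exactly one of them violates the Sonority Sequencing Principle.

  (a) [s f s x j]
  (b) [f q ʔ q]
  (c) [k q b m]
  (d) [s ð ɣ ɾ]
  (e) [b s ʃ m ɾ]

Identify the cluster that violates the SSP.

(a) sonority 2-2-2-2-5: well-formed.
(b) sonority 2-1-1-1: ill-formed.
(c) sonority 1-1-1-3: well-formed.
(d) sonority 2-2-2-4: well-formed.
(e) sonority 1-2-2-3-4: well-formed.

b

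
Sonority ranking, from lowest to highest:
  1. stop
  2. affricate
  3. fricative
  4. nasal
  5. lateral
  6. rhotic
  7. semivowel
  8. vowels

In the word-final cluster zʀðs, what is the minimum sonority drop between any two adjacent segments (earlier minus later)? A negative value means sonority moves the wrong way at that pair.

-3

/z/ — fricative, sonority 3.
/ʀ/ — rhotic, sonority 6.
/ð/ — fricative, sonority 3.
/s/ — fricative, sonority 3.
/z/→/ʀ/: change -3.
/ʀ/→/ð/: change +3.
/ð/→/s/: change +0.
Minimum = -3.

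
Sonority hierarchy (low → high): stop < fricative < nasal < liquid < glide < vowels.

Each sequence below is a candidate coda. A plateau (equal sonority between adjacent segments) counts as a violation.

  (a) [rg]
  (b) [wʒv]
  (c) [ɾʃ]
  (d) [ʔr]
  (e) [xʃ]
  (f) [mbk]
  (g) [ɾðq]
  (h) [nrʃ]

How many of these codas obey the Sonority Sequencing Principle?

3

(a) 4-1 → obeys
(b) 5-2-2 → violates
(c) 4-2 → obeys
(d) 1-4 → violates
(e) 2-2 → violates
(f) 3-1-1 → violates
(g) 4-2-1 → obeys
(h) 3-4-2 → violates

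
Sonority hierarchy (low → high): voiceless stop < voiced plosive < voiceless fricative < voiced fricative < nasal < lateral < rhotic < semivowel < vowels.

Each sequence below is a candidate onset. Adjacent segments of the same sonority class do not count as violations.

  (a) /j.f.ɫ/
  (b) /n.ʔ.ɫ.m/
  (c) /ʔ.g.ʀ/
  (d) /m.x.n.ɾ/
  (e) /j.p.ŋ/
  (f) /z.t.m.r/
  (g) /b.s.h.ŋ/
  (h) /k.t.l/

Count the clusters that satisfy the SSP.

(a) 8-3-6 → violates
(b) 5-1-6-5 → violates
(c) 1-2-7 → obeys
(d) 5-3-5-7 → violates
(e) 8-1-5 → violates
(f) 4-1-5-7 → violates
(g) 2-3-3-5 → obeys
(h) 1-1-6 → obeys

3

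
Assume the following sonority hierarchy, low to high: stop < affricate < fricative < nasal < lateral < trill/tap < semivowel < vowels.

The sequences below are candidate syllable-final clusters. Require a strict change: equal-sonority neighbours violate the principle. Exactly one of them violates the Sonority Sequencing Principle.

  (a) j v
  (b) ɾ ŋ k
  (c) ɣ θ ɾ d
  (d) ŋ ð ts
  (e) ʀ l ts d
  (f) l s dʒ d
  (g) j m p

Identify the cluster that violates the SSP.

(a) 7-3 → obeys
(b) 6-4-1 → obeys
(c) 3-3-6-1 → violates
(d) 4-3-2 → obeys
(e) 6-5-2-1 → obeys
(f) 5-3-2-1 → obeys
(g) 7-4-1 → obeys

c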